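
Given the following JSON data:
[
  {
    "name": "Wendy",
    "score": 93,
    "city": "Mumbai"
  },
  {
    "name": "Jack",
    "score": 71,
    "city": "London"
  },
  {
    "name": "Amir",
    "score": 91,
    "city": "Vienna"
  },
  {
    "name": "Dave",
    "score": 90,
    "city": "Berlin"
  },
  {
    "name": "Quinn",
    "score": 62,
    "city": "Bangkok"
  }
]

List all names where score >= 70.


Filtering records where score >= 70:
  Wendy (score=93) -> YES
  Jack (score=71) -> YES
  Amir (score=91) -> YES
  Dave (score=90) -> YES
  Quinn (score=62) -> no


ANSWER: Wendy, Jack, Amir, Dave


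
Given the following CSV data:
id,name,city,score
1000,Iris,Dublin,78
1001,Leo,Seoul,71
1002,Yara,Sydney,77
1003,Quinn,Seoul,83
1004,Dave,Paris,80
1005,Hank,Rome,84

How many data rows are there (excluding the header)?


Counting rows (excluding header):
Header: id,name,city,score
Data rows: 6

ANSWER: 6


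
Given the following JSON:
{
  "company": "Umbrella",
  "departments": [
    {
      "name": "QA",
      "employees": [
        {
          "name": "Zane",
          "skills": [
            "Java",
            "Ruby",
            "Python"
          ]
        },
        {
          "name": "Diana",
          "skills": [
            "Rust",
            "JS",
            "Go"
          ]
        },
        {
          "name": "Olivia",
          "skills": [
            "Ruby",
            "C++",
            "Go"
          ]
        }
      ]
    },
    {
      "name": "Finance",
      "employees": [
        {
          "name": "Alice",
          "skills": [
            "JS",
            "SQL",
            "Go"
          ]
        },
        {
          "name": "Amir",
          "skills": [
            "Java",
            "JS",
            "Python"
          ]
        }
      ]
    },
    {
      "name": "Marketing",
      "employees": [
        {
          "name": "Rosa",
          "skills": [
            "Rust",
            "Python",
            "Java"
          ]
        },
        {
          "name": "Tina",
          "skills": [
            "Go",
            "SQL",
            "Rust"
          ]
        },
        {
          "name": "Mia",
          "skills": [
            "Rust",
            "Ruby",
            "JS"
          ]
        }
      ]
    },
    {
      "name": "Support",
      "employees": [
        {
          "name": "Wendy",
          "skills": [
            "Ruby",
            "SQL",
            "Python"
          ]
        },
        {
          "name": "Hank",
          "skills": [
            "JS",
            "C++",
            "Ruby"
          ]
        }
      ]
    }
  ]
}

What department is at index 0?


Path: departments[0].name
Value: QA

ANSWER: QA


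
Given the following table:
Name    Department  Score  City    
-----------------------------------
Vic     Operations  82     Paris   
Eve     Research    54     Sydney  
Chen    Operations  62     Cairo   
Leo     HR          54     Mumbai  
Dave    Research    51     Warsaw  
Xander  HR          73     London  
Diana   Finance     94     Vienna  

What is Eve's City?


Row 2: Eve
City = Sydney

ANSWER: Sydney


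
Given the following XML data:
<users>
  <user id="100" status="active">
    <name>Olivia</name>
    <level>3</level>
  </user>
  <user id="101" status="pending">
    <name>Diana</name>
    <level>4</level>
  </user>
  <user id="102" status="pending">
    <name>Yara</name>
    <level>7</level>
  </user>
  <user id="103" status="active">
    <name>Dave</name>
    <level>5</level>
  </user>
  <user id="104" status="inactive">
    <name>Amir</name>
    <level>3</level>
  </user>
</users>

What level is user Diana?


Finding user: Diana
<level>4</level>

ANSWER: 4


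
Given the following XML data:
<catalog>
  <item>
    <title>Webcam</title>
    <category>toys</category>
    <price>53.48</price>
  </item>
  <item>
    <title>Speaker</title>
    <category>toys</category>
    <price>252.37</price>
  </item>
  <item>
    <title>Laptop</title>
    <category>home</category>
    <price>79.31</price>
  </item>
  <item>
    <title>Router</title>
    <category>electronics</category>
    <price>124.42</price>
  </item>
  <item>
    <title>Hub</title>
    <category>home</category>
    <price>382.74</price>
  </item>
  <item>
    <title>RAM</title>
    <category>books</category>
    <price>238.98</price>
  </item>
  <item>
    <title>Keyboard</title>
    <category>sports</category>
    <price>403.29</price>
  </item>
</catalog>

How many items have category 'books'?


Scanning <item> elements for <category>books</category>:
  Item 6: RAM -> MATCH
Count: 1

ANSWER: 1


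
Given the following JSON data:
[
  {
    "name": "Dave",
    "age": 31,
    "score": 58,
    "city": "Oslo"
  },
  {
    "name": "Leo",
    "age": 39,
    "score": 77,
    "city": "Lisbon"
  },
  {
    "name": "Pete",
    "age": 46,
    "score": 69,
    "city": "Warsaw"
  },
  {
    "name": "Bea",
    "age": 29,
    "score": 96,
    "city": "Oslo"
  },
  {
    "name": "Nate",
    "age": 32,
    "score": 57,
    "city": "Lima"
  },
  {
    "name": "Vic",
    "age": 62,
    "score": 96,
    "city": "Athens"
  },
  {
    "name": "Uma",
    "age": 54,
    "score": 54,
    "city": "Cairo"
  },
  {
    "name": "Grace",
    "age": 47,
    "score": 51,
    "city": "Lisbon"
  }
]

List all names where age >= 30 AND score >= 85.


Checking both conditions:
  Dave (age=31, score=58) -> no
  Leo (age=39, score=77) -> no
  Pete (age=46, score=69) -> no
  Bea (age=29, score=96) -> no
  Nate (age=32, score=57) -> no
  Vic (age=62, score=96) -> YES
  Uma (age=54, score=54) -> no
  Grace (age=47, score=51) -> no


ANSWER: Vic


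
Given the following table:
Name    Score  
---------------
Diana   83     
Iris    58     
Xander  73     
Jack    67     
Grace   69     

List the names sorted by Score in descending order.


Sorting by Score (descending):
  Diana: 83
  Xander: 73
  Grace: 69
  Jack: 67
  Iris: 58


ANSWER: Diana, Xander, Grace, Jack, Iris


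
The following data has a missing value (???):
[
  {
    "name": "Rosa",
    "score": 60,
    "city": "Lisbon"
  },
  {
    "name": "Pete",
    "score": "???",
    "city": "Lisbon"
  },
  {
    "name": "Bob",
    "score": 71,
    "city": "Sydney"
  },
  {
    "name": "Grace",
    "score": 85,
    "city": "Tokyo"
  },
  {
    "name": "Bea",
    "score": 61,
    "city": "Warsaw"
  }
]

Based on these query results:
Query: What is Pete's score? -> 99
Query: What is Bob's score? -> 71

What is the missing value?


The missing value is Pete's score
From query: Pete's score = 99

ANSWER: 99


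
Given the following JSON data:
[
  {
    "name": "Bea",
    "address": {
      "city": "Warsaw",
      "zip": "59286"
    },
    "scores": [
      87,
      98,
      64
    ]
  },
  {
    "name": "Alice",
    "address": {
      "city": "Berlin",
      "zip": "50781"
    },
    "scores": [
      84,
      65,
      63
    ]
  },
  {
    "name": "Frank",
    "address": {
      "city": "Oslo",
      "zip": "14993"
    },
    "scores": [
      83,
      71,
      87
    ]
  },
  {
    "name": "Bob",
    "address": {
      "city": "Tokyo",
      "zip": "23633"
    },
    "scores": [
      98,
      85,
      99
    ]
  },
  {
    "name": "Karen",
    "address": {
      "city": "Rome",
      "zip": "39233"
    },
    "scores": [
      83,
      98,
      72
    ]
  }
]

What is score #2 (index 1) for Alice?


Path: records[1].scores[1]
Value: 65

ANSWER: 65


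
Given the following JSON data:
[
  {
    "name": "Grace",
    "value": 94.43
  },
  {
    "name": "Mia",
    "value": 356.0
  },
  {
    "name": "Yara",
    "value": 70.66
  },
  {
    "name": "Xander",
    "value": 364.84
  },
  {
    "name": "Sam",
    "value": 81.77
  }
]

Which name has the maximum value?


Comparing values:
  Grace: 94.43
  Mia: 356.0
  Yara: 70.66
  Xander: 364.84
  Sam: 81.77
Maximum: Xander (364.84)

ANSWER: Xander


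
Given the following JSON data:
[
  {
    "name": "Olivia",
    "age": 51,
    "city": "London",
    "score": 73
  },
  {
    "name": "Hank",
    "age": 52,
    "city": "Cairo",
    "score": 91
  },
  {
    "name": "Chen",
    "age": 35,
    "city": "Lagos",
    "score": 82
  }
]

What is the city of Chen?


Looking up record where name = Chen
Record index: 2
Field 'city' = Lagos

ANSWER: Lagos


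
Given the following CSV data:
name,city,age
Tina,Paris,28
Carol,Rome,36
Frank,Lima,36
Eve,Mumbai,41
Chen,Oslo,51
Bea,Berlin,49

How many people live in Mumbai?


Scanning city column for 'Mumbai':
  Row 4: Eve -> MATCH
Total matches: 1

ANSWER: 1


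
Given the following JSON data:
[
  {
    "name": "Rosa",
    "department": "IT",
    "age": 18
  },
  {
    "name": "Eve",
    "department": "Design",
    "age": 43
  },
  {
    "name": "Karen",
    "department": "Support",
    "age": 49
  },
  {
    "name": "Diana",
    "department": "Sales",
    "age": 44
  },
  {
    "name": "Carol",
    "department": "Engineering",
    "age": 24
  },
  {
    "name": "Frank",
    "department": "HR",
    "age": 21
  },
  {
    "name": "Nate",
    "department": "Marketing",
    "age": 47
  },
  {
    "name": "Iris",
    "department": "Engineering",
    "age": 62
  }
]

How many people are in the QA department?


Scanning records for department = QA
  No matches found
Count: 0

ANSWER: 0


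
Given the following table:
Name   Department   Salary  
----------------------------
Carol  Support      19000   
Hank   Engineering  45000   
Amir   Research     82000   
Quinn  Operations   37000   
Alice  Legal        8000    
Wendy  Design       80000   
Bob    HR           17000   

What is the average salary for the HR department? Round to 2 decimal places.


HR department members:
  Bob: 17000
Sum = 17000
Count = 1
Average = 17000 / 1 = 17000.00

ANSWER: 17000.00


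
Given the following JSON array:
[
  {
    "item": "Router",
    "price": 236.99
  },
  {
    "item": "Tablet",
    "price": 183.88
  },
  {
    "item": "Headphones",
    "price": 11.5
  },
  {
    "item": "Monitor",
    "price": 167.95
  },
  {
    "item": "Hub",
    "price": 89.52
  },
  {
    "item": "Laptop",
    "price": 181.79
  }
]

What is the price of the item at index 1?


Array index 1 -> Tablet
price = 183.88

ANSWER: 183.88


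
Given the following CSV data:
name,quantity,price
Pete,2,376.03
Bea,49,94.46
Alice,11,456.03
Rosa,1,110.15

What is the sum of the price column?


Values in 'price' column:
  Row 1: 376.03
  Row 2: 94.46
  Row 3: 456.03
  Row 4: 110.15
Sum = 376.03 + 94.46 + 456.03 + 110.15 = 1036.67

ANSWER: 1036.67


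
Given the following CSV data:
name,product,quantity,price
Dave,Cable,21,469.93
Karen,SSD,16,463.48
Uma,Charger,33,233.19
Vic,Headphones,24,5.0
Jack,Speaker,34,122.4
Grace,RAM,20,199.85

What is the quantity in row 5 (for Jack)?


Row 5: Jack
Column 'quantity' = 34

ANSWER: 34


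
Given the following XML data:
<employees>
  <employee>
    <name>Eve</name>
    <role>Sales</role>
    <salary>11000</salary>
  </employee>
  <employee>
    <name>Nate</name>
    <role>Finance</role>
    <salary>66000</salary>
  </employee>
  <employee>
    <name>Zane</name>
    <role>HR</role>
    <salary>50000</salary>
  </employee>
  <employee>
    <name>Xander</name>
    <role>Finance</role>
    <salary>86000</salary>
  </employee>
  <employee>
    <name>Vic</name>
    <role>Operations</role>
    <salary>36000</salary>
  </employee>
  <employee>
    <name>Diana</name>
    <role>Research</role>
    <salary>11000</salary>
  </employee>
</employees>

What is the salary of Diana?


Searching for <employee> with <name>Diana</name>
Found at position 6
<salary>11000</salary>

ANSWER: 11000


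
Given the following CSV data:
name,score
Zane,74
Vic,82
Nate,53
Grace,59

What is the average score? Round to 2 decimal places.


Scores: 74, 82, 53, 59
Sum = 268
Count = 4
Average = 268 / 4 = 67.00

ANSWER: 67.00


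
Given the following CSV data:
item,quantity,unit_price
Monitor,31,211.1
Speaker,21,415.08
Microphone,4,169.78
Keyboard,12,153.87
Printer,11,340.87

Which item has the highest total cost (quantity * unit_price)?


Computing row totals:
  Monitor: 6544.1
  Speaker: 8716.68
  Microphone: 679.12
  Keyboard: 1846.44
  Printer: 3749.57
Maximum: Speaker (8716.68)

ANSWER: Speaker


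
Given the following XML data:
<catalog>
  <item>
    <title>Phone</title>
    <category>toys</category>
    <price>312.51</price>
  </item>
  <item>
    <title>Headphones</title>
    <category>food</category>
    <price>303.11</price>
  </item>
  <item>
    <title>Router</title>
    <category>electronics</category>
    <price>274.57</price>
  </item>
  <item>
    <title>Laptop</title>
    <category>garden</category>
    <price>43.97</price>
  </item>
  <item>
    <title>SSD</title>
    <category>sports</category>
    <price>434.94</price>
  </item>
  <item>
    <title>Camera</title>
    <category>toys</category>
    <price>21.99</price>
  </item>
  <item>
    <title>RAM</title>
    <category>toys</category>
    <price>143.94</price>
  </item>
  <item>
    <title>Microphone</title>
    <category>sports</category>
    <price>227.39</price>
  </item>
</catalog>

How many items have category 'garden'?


Scanning <item> elements for <category>garden</category>:
  Item 4: Laptop -> MATCH
Count: 1

ANSWER: 1


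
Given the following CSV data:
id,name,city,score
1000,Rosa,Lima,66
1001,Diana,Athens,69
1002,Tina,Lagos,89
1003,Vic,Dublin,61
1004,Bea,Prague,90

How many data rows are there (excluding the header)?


Counting rows (excluding header):
Header: id,name,city,score
Data rows: 5

ANSWER: 5


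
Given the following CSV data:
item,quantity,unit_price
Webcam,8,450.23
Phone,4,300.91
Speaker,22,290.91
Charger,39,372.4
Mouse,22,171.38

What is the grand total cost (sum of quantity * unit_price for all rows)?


Computing row totals:
  Webcam: 8 * 450.23 = 3601.84
  Phone: 4 * 300.91 = 1203.64
  Speaker: 22 * 290.91 = 6400.02
  Charger: 39 * 372.4 = 14523.6
  Mouse: 22 * 171.38 = 3770.36
Grand total = 3601.84 + 1203.64 + 6400.02 + 14523.6 + 3770.36 = 29499.46

ANSWER: 29499.46


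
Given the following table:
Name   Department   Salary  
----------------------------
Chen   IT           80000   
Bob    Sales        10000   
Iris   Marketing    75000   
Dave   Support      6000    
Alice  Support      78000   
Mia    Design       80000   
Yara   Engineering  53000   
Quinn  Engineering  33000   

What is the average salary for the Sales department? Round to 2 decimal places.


Sales department members:
  Bob: 10000
Sum = 10000
Count = 1
Average = 10000 / 1 = 10000.00

ANSWER: 10000.00


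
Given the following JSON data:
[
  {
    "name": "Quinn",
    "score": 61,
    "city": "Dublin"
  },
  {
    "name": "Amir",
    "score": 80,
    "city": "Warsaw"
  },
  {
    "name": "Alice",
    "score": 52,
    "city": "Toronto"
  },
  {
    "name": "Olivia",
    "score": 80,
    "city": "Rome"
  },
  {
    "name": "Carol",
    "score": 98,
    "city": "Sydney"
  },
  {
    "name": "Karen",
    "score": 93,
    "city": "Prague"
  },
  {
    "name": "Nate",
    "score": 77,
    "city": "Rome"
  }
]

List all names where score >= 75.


Filtering records where score >= 75:
  Quinn (score=61) -> no
  Amir (score=80) -> YES
  Alice (score=52) -> no
  Olivia (score=80) -> YES
  Carol (score=98) -> YES
  Karen (score=93) -> YES
  Nate (score=77) -> YES


ANSWER: Amir, Olivia, Carol, Karen, Nate


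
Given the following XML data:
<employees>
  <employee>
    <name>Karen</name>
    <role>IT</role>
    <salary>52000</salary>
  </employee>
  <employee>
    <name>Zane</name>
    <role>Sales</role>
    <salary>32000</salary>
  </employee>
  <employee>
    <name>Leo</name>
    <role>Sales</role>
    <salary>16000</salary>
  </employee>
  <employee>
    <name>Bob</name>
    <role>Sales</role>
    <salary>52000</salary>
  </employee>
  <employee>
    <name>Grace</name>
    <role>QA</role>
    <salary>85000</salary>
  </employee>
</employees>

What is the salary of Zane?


Searching for <employee> with <name>Zane</name>
Found at position 2
<salary>32000</salary>

ANSWER: 32000


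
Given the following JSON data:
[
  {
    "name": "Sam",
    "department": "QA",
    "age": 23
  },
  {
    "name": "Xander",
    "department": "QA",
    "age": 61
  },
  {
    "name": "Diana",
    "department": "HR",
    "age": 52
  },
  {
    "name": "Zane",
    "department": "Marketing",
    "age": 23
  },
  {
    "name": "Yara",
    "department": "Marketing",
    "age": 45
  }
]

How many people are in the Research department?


Scanning records for department = Research
  No matches found
Count: 0

ANSWER: 0


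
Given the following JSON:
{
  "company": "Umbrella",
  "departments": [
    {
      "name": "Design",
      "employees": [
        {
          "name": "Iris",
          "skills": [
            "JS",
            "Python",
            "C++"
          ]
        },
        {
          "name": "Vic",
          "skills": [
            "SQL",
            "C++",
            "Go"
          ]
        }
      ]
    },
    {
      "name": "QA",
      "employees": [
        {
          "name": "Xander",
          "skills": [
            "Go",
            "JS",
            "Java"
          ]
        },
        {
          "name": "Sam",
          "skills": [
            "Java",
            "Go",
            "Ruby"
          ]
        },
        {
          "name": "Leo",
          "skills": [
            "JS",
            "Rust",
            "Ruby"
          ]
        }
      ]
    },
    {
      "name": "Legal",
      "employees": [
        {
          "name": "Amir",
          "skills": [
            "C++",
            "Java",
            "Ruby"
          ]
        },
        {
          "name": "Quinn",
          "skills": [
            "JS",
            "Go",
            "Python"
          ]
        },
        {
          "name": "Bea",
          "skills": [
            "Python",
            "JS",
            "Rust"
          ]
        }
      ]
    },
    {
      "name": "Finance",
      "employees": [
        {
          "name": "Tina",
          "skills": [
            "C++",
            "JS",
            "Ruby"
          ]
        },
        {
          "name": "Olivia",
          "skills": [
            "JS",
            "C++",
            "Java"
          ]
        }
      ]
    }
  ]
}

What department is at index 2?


Path: departments[2].name
Value: Legal

ANSWER: Legal


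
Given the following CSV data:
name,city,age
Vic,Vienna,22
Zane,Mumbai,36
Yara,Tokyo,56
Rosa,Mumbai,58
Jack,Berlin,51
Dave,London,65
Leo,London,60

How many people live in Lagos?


Scanning city column for 'Lagos':
Total matches: 0

ANSWER: 0


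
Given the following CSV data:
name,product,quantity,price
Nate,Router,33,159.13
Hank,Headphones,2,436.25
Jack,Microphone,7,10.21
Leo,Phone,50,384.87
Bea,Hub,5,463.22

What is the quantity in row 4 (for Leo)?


Row 4: Leo
Column 'quantity' = 50

ANSWER: 50


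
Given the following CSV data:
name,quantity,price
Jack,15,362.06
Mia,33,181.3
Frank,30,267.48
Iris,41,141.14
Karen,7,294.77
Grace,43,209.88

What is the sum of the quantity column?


Values in 'quantity' column:
  Row 1: 15
  Row 2: 33
  Row 3: 30
  Row 4: 41
  Row 5: 7
  Row 6: 43
Sum = 15 + 33 + 30 + 41 + 7 + 43 = 169

ANSWER: 169


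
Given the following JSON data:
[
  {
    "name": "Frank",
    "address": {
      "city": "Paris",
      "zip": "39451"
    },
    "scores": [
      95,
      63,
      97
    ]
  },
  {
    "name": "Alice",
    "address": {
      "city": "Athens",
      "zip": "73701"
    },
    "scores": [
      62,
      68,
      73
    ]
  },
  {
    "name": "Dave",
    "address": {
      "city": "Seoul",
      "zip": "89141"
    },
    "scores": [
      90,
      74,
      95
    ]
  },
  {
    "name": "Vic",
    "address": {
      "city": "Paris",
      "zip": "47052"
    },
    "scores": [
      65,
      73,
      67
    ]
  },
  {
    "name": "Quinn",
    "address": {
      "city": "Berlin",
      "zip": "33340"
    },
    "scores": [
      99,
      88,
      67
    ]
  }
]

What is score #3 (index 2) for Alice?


Path: records[1].scores[2]
Value: 73

ANSWER: 73


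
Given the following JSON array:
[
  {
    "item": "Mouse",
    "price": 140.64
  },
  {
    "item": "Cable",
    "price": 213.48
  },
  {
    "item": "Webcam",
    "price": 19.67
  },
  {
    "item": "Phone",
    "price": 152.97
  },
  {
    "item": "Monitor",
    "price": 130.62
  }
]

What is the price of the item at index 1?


Array index 1 -> Cable
price = 213.48

ANSWER: 213.48


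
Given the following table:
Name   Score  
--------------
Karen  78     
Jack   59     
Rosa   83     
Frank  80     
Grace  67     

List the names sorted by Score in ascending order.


Sorting by Score (ascending):
  Jack: 59
  Grace: 67
  Karen: 78
  Frank: 80
  Rosa: 83


ANSWER: Jack, Grace, Karen, Frank, Rosa


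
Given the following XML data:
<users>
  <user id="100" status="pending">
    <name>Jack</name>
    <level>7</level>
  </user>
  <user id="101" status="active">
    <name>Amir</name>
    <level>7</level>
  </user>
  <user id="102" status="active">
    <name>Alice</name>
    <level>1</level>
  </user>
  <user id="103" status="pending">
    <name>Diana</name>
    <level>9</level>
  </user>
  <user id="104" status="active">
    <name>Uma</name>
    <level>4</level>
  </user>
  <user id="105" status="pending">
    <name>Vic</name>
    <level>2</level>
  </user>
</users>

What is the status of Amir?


Finding user with name = Amir
user id="101" status="active"

ANSWER: active


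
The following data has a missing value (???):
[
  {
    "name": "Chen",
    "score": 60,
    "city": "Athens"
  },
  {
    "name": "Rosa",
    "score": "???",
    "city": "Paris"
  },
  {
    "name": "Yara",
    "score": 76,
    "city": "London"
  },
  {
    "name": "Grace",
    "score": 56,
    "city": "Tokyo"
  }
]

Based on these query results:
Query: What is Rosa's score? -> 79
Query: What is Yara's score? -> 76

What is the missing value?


The missing value is Rosa's score
From query: Rosa's score = 79

ANSWER: 79


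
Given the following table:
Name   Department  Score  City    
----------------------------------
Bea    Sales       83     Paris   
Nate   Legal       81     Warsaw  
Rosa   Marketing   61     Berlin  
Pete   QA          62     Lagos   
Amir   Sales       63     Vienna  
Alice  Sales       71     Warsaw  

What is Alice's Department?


Row 6: Alice
Department = Sales

ANSWER: Sales


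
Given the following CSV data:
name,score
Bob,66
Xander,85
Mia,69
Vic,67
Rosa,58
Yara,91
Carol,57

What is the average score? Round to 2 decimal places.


Scores: 66, 85, 69, 67, 58, 91, 57
Sum = 493
Count = 7
Average = 493 / 7 = 70.43

ANSWER: 70.43


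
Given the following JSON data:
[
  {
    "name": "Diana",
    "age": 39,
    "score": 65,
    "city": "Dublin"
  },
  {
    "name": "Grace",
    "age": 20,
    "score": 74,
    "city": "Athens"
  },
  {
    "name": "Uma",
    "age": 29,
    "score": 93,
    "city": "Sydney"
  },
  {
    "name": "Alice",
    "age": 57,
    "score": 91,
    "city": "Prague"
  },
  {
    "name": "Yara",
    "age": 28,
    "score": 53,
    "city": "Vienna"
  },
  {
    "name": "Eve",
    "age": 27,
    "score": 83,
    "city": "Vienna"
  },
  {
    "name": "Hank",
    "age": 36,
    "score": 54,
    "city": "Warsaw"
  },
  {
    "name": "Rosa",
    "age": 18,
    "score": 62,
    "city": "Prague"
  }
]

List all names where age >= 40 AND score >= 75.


Checking both conditions:
  Diana (age=39, score=65) -> no
  Grace (age=20, score=74) -> no
  Uma (age=29, score=93) -> no
  Alice (age=57, score=91) -> YES
  Yara (age=28, score=53) -> no
  Eve (age=27, score=83) -> no
  Hank (age=36, score=54) -> no
  Rosa (age=18, score=62) -> no


ANSWER: Alice


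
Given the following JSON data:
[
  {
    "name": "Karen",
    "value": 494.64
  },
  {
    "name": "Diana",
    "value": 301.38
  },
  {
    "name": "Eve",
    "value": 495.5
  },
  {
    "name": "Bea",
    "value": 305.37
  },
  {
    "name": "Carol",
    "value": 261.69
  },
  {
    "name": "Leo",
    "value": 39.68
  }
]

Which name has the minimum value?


Comparing values:
  Karen: 494.64
  Diana: 301.38
  Eve: 495.5
  Bea: 305.37
  Carol: 261.69
  Leo: 39.68
Minimum: Leo (39.68)

ANSWER: Leo


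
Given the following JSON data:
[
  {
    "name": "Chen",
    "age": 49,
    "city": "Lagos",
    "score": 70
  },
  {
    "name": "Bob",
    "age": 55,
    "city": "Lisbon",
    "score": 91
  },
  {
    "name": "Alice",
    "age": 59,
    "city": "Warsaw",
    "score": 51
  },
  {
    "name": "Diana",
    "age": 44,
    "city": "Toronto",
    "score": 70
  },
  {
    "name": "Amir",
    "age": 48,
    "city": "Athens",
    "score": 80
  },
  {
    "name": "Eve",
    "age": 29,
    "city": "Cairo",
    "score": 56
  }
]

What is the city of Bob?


Looking up record where name = Bob
Record index: 1
Field 'city' = Lisbon

ANSWER: Lisbon


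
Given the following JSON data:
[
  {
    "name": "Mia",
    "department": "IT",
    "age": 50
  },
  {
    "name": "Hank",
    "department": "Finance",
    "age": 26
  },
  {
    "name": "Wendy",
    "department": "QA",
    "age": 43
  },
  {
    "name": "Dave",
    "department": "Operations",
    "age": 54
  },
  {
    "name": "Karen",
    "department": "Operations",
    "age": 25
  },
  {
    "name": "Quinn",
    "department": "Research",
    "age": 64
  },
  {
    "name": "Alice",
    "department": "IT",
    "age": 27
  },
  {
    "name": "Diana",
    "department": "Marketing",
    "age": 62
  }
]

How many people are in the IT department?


Scanning records for department = IT
  Record 0: Mia
  Record 6: Alice
Count: 2

ANSWER: 2


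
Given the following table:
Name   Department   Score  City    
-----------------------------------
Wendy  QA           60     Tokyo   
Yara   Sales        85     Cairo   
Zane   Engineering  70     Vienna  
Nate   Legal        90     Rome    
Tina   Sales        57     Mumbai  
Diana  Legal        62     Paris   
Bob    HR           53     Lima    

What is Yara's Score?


Row 2: Yara
Score = 85

ANSWER: 85


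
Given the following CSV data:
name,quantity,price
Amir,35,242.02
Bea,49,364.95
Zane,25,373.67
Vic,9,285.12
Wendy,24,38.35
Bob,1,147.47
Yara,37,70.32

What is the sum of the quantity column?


Values in 'quantity' column:
  Row 1: 35
  Row 2: 49
  Row 3: 25
  Row 4: 9
  Row 5: 24
  Row 6: 1
  Row 7: 37
Sum = 35 + 49 + 25 + 9 + 24 + 1 + 37 = 180

ANSWER: 180


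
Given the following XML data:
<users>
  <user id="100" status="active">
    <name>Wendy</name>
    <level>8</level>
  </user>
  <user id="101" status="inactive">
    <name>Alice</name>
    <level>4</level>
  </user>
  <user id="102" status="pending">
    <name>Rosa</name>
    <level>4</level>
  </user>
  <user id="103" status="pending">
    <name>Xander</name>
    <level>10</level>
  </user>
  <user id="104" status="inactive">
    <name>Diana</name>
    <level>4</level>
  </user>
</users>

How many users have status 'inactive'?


Counting users with status='inactive':
  Alice (id=101) -> MATCH
  Diana (id=104) -> MATCH
Count: 2

ANSWER: 2


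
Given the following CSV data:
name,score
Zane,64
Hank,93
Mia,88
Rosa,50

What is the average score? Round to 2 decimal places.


Scores: 64, 93, 88, 50
Sum = 295
Count = 4
Average = 295 / 4 = 73.75

ANSWER: 73.75


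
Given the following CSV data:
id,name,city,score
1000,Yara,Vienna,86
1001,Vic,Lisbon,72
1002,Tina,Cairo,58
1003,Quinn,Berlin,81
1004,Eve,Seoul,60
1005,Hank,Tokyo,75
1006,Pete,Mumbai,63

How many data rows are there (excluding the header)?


Counting rows (excluding header):
Header: id,name,city,score
Data rows: 7

ANSWER: 7


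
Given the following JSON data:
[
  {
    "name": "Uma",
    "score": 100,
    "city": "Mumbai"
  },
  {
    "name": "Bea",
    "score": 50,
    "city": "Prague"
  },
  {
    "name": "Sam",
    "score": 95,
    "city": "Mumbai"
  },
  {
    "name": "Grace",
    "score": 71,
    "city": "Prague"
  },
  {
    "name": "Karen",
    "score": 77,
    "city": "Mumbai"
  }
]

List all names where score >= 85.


Filtering records where score >= 85:
  Uma (score=100) -> YES
  Bea (score=50) -> no
  Sam (score=95) -> YES
  Grace (score=71) -> no
  Karen (score=77) -> no


ANSWER: Uma, Sam


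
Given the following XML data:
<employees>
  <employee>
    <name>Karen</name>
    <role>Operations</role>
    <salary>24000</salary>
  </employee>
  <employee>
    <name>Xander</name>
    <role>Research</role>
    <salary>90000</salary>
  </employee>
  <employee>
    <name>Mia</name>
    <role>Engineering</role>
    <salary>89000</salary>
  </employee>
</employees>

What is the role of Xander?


Searching for <employee> with <name>Xander</name>
Found at position 2
<role>Research</role>

ANSWER: Research


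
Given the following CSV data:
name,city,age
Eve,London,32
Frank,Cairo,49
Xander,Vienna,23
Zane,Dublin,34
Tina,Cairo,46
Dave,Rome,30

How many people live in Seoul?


Scanning city column for 'Seoul':
Total matches: 0

ANSWER: 0


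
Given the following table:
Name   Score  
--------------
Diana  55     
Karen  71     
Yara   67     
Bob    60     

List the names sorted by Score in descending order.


Sorting by Score (descending):
  Karen: 71
  Yara: 67
  Bob: 60
  Diana: 55


ANSWER: Karen, Yara, Bob, Diana


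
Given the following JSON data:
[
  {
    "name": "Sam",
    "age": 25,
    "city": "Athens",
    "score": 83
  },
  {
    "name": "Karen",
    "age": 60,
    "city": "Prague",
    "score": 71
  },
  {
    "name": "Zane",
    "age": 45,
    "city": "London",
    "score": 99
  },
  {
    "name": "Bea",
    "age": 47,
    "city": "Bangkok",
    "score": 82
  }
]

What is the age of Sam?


Looking up record where name = Sam
Record index: 0
Field 'age' = 25

ANSWER: 25


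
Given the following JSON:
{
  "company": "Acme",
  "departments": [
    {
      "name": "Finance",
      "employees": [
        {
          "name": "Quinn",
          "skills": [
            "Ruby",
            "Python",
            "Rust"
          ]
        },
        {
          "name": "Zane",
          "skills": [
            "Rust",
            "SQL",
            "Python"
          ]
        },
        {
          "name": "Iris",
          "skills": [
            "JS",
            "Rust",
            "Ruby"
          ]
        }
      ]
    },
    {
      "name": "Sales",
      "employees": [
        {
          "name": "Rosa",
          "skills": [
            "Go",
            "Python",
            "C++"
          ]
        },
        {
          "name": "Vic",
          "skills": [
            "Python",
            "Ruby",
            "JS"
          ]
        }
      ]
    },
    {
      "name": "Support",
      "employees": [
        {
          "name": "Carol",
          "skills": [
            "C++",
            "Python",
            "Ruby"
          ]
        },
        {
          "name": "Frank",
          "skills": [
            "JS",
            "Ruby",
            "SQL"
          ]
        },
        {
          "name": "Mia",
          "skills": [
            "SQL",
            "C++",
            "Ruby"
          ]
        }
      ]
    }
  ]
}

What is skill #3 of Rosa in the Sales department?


Path: departments[1].employees[0].skills[2]
Value: C++

ANSWER: C++


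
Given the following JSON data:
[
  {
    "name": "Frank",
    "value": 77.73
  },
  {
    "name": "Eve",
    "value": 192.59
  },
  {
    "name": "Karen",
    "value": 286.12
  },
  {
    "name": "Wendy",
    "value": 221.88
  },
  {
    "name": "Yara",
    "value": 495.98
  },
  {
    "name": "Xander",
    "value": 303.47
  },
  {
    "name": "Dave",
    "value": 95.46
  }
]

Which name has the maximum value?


Comparing values:
  Frank: 77.73
  Eve: 192.59
  Karen: 286.12
  Wendy: 221.88
  Yara: 495.98
  Xander: 303.47
  Dave: 95.46
Maximum: Yara (495.98)

ANSWER: Yara


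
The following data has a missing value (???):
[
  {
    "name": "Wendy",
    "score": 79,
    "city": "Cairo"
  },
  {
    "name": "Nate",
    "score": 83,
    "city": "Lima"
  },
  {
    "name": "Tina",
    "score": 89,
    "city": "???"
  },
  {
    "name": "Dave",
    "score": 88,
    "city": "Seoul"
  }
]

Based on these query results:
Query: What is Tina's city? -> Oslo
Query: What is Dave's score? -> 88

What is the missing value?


The missing value is Tina's city
From query: Tina's city = Oslo

ANSWER: Oslo


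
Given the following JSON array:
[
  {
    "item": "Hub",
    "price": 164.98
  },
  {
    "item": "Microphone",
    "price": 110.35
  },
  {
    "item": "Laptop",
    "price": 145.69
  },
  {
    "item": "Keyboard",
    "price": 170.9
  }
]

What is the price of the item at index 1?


Array index 1 -> Microphone
price = 110.35

ANSWER: 110.35


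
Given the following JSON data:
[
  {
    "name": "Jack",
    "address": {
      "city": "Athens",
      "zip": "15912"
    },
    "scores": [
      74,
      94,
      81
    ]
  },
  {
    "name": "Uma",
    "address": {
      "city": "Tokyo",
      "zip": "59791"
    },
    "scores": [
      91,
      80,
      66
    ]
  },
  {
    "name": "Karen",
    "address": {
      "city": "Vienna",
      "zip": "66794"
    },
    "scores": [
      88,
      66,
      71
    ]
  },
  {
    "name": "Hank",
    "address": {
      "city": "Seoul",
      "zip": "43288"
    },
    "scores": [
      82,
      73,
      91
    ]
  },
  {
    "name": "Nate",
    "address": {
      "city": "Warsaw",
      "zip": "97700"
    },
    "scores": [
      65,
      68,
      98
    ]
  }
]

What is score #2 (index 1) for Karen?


Path: records[2].scores[1]
Value: 66

ANSWER: 66


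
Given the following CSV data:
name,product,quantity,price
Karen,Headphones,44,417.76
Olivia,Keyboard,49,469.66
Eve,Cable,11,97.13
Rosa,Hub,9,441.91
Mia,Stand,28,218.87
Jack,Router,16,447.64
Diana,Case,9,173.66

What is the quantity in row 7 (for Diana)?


Row 7: Diana
Column 'quantity' = 9

ANSWER: 9


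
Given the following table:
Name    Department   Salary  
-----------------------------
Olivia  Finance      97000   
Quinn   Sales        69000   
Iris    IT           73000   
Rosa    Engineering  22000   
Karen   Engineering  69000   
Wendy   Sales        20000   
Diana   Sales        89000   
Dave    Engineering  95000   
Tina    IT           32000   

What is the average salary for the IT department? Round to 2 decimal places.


IT department members:
  Iris: 73000
  Tina: 32000
Sum = 105000
Count = 2
Average = 105000 / 2 = 52500.00

ANSWER: 52500.00


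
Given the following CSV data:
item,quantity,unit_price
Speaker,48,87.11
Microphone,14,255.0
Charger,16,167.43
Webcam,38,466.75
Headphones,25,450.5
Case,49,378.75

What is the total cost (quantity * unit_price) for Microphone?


Row: Microphone
quantity = 14
unit_price = 255.0
total = 14 * 255.0 = 3570.0

ANSWER: 3570.0


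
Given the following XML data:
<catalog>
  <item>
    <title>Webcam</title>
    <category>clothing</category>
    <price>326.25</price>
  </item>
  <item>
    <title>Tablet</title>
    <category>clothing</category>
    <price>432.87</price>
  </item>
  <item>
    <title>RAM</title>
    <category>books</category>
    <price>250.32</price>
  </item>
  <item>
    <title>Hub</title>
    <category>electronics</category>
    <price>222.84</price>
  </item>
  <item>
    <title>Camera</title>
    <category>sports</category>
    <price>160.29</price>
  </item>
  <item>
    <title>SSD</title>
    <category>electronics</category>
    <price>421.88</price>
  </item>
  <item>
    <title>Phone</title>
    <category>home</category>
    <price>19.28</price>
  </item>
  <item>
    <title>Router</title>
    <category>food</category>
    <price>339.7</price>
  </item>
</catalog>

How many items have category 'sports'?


Scanning <item> elements for <category>sports</category>:
  Item 5: Camera -> MATCH
Count: 1

ANSWER: 1


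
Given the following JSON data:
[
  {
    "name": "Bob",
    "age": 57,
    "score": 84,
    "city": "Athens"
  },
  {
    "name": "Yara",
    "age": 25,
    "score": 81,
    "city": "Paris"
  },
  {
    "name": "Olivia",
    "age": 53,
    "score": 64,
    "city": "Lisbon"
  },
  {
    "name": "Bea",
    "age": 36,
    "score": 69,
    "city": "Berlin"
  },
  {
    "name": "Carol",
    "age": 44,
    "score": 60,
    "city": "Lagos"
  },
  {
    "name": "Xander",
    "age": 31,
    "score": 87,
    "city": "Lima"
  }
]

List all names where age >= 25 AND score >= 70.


Checking both conditions:
  Bob (age=57, score=84) -> YES
  Yara (age=25, score=81) -> YES
  Olivia (age=53, score=64) -> no
  Bea (age=36, score=69) -> no
  Carol (age=44, score=60) -> no
  Xander (age=31, score=87) -> YES


ANSWER: Bob, Yara, Xander


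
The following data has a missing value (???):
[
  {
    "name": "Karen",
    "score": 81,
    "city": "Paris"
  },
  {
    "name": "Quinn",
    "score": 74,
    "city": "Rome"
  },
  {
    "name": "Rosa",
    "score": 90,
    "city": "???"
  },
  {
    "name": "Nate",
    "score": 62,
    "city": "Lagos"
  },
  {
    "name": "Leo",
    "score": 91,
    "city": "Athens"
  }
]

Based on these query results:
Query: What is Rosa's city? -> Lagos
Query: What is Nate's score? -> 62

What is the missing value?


The missing value is Rosa's city
From query: Rosa's city = Lagos

ANSWER: Lagos


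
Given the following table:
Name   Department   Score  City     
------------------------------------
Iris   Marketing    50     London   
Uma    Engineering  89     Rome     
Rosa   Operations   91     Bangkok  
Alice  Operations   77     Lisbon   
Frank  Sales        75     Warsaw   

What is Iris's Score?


Row 1: Iris
Score = 50

ANSWER: 50


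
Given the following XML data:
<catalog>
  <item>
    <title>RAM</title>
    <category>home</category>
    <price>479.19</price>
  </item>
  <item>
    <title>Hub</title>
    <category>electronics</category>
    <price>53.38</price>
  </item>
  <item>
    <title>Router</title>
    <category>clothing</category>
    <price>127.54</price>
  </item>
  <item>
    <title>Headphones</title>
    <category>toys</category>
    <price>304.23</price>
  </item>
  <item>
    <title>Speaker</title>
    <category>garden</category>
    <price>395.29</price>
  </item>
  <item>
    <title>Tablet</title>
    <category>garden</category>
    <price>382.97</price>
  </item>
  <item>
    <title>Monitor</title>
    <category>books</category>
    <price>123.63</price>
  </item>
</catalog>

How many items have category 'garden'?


Scanning <item> elements for <category>garden</category>:
  Item 5: Speaker -> MATCH
  Item 6: Tablet -> MATCH
Count: 2

ANSWER: 2


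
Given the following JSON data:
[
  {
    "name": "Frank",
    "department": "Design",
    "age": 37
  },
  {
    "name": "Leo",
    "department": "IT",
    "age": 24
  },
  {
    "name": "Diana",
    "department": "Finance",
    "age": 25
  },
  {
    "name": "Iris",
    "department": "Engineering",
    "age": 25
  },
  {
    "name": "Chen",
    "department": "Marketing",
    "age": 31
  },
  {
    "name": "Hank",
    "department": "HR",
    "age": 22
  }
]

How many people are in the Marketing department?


Scanning records for department = Marketing
  Record 4: Chen
Count: 1

ANSWER: 1


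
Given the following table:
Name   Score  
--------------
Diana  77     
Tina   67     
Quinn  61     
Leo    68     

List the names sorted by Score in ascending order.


Sorting by Score (ascending):
  Quinn: 61
  Tina: 67
  Leo: 68
  Diana: 77


ANSWER: Quinn, Tina, Leo, Diana


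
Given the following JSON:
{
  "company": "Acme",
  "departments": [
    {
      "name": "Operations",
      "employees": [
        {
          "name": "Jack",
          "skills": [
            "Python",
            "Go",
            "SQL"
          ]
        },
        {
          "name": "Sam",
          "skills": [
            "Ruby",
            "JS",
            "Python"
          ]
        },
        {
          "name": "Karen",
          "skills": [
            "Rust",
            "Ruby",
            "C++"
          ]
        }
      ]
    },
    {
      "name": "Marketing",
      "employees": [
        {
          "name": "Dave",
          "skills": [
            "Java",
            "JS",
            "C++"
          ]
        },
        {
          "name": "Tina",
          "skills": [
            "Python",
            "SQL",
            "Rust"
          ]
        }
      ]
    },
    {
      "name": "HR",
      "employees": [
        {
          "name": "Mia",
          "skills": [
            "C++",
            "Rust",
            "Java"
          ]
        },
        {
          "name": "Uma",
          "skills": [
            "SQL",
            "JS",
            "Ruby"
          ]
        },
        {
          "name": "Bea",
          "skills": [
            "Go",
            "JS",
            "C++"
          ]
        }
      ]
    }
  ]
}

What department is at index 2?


Path: departments[2].name
Value: HR

ANSWER: HR
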